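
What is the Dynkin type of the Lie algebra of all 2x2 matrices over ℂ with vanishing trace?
type A_1

This is sl(2), which has dimension 2^2 - 1 = 3 and rank 2 - 1 = 1 (a Cartan subalgebra is the diagonal traceless matrices). In the classification of classical Lie algebras, the special linear algebra sl(n+1) has type A_n; here n = 1, so the Dynkin diagram is a chain of 1 nodes with single edges (A_1). Hence the type is A_1.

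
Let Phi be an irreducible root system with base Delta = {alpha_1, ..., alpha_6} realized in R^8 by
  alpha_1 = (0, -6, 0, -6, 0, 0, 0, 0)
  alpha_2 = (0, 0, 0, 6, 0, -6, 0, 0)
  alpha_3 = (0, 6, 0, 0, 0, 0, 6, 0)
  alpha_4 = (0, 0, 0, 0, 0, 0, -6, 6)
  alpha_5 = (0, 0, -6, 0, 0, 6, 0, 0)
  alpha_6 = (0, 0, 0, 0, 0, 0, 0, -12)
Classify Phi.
C6

Compute the Cartan integers a_ij = 2(alpha_i, alpha_j)/(alpha_j, alpha_j); the resulting 6x6 Cartan matrix is
[[2, -1, -1, 0, 0, 0], [-1, 2, 0, 0, -1, 0], [-1, 0, 2, -1, 0, 0], [0, 0, -1, 2, 0, -1], [0, -1, 0, 0, 2, 0], [0, 0, 0, -2, 0, 2]].
The roots have two lengths (squared-length ratio 2:1); the short ones are alpha_{1,2,3,4,5}. The associated Dynkin diagram is a chain of 6 nodes with a double edge at one end; the terminal node there is the unique long simple root (C_6), so the type is C_6 (the algebra sp(12)).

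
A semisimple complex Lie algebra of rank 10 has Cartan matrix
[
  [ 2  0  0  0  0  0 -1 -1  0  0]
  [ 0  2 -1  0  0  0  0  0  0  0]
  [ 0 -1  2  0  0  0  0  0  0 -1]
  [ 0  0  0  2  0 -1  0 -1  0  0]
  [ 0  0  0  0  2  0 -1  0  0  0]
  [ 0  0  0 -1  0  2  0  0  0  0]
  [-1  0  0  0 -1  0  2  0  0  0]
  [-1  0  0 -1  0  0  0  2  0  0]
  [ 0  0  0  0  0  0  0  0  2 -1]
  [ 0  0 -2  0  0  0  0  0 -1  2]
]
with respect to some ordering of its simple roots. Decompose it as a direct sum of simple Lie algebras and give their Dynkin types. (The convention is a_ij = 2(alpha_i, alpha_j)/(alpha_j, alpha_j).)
The diagram associated to this matrix has two connected components: the simple roots {alpha_1, alpha_4, alpha_5, alpha_6, alpha_7, alpha_8} form a chain of 6 nodes with single edges (A_6), and {alpha_2, alpha_3, alpha_9, alpha_10} form a chain of 4 nodes with a double edge between the middle two (F_4). A semisimple Lie algebra decomposes uniquely as the direct sum of simple ideals, one per connected component of its Dynkin diagram, so g ≅ A_6 ⊕ F_4 (dimension 48 + 52 = 100).

A6 ⊕ F4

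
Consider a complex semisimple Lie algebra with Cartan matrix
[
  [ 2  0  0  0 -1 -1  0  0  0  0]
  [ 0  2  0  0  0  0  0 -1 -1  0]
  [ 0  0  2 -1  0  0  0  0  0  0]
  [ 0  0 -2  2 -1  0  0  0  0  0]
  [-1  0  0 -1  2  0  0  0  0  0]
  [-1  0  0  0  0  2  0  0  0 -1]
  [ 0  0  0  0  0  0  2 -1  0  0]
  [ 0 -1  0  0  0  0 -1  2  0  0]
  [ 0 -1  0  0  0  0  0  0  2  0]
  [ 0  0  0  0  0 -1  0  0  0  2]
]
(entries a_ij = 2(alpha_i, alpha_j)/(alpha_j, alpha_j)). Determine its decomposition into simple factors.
The diagram associated to this matrix has two connected components: the simple roots {alpha_2, alpha_7, alpha_8, alpha_9} form a chain of 4 nodes with single edges (A_4), and {alpha_1, alpha_3, alpha_4, alpha_5, alpha_6, alpha_10} form a chain of 6 nodes with a double edge at one end; the terminal node there is the unique short simple root (B_6). A semisimple Lie algebra decomposes uniquely as the direct sum of simple ideals, one per connected component of its Dynkin diagram, so g ≅ A_4 ⊕ B_6 (dimension 24 + 78 = 102).

A_4 (sl(5)) + B_6 (so(13))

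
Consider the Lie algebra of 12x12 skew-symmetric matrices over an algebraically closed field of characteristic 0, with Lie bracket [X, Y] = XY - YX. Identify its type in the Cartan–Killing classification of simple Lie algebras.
D6

This is so(12) with 12 even, which has dimension 12(12-1)/2 = 66 and rank 12/2 = 6. In the classification of classical Lie algebras, the orthogonal algebra so(2n) in an even number of variables has type D_n; here n = 6, so the Dynkin diagram is a chain of 4 nodes with a fork of two nodes at one end (D_6). Hence the type is D_6.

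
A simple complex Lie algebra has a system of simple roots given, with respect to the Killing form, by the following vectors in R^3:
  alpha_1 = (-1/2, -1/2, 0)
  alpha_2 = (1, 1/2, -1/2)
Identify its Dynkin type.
Compute the Cartan integers a_ij = 2(alpha_i, alpha_j)/(alpha_j, alpha_j); the resulting 2x2 Cartan matrix is
[[2, -1], [-3, 2]].
The roots have two lengths (squared-length ratio 3:1); the short ones are alpha_{1}. The associated Dynkin diagram is two nodes joined by a triple edge (G_2), so the type is G_2.

G_2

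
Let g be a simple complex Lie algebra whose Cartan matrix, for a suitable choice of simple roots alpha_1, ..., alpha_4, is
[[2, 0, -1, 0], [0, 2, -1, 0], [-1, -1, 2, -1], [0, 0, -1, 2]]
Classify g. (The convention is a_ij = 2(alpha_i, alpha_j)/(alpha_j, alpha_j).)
D4

The matrix has rank 4 with 2's on the diagonal. Reading the off-diagonal entries as Dynkin edges (a single edge where a_ij = a_ji = -1; a double or triple edge where a_ij * a_ji = 2 or 3), the diagram is a chain of 2 nodes with a fork of two nodes at one end (D_4). One simple-root ordering that puts it in standard form is (alpha_2, alpha_3, alpha_4, alpha_1). So the algebra is type D_4, i.e. so(8).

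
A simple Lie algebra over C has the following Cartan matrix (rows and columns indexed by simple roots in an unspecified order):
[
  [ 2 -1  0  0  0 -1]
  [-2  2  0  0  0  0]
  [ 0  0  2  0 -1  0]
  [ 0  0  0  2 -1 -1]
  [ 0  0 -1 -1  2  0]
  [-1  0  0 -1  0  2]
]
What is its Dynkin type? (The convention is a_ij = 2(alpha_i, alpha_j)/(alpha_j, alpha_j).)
The matrix has rank 6 with 2's on the diagonal. Reading the off-diagonal entries as Dynkin edges (a single edge where a_ij = a_ji = -1; a double or triple edge where a_ij * a_ji = 2 or 3), the diagram is a chain of 6 nodes with a double edge at one end; the terminal node there is the unique long simple root (C_6). One simple-root ordering that puts it in standard form is (alpha_3, alpha_5, alpha_4, alpha_6, alpha_1, alpha_2). So the algebra is type C_6, i.e. sp(12).

type C_6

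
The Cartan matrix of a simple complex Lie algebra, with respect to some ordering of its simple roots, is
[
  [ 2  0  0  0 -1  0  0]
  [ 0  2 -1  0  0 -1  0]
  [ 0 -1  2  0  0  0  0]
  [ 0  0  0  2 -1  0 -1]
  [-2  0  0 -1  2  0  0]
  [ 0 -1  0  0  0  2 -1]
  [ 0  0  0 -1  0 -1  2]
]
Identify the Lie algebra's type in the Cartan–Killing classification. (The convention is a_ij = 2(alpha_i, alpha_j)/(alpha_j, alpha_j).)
B_7

The matrix has rank 7 with 2's on the diagonal. Reading the off-diagonal entries as Dynkin edges (a single edge where a_ij = a_ji = -1; a double or triple edge where a_ij * a_ji = 2 or 3), the diagram is a chain of 7 nodes with a double edge at one end; the terminal node there is the unique short simple root (B_7). One simple-root ordering that puts it in standard form is (alpha_3, alpha_2, alpha_6, alpha_7, alpha_4, alpha_5, alpha_1). So the algebra is type B_7, i.e. so(15).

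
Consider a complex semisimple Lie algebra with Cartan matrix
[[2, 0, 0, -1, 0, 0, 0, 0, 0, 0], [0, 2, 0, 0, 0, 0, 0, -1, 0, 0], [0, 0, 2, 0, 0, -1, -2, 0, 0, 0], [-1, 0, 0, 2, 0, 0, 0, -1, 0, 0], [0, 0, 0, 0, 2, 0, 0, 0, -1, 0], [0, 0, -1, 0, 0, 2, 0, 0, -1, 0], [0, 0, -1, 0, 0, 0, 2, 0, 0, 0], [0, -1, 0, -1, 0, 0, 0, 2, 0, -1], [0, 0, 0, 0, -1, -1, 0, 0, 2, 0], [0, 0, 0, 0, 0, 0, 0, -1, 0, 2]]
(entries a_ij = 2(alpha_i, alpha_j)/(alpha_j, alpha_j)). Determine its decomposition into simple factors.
The diagram associated to this matrix has two connected components: the simple roots {alpha_3, alpha_5, alpha_6, alpha_7, alpha_9} form a chain of 5 nodes with a double edge at one end; the terminal node there is the unique short simple root (B_5), and {alpha_1, alpha_2, alpha_4, alpha_8, alpha_10} form a chain of 3 nodes with a fork of two nodes at one end (D_5). A semisimple Lie algebra decomposes uniquely as the direct sum of simple ideals, one per connected component of its Dynkin diagram, so g ≅ B_5 ⊕ D_5 (dimension 55 + 45 = 100).

type B_5 + type D_5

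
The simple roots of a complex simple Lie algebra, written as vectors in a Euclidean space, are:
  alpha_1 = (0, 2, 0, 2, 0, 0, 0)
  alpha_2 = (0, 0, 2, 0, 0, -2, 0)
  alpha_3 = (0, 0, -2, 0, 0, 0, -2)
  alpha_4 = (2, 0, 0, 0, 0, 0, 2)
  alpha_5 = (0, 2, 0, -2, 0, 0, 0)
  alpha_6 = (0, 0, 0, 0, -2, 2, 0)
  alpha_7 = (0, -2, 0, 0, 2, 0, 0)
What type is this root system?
Compute the Cartan integers a_ij = 2(alpha_i, alpha_j)/(alpha_j, alpha_j); the resulting 7x7 Cartan matrix is
[[2, 0, 0, 0, 0, 0, -1], [0, 2, -1, 0, 0, -1, 0], [0, -1, 2, -1, 0, 0, 0], [0, 0, -1, 2, 0, 0, 0], [0, 0, 0, 0, 2, 0, -1], [0, -1, 0, 0, 0, 2, -1], [-1, 0, 0, 0, -1, -1, 2]].
All simple roots have the same length, so the diagram is simply laced. The associated Dynkin diagram is a chain of 5 nodes with a fork of two nodes at one end (D_7), so the type is D_7 (the algebra so(14)).

D7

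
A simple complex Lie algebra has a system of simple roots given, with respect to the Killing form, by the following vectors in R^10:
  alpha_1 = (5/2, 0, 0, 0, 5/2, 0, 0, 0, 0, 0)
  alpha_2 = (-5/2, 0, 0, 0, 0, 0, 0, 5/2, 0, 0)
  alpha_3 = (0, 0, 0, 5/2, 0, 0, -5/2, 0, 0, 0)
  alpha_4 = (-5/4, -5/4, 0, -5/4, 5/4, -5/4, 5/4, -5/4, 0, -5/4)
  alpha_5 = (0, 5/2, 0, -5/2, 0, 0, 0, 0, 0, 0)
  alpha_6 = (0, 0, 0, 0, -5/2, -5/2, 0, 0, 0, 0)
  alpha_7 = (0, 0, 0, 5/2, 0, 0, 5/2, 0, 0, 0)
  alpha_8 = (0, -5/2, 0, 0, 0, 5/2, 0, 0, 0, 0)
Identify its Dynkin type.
Compute the Cartan integers a_ij = 2(alpha_i, alpha_j)/(alpha_j, alpha_j); the resulting 8x8 Cartan matrix is
[[2, -1, 0, 0, 0, -1, 0, 0], [-1, 2, 0, 0, 0, 0, 0, 0], [0, 0, 2, -1, -1, 0, 0, 0], [0, 0, -1, 2, 0, 0, 0, 0], [0, 0, -1, 0, 2, 0, -1, -1], [-1, 0, 0, 0, 0, 2, 0, -1], [0, 0, 0, 0, -1, 0, 2, 0], [0, 0, 0, 0, -1, -1, 0, 2]].
All simple roots have the same length, so the diagram is simply laced. The associated Dynkin diagram is a chain of 7 nodes with one extra node attached to the third node from one end (E_8), so the type is E_8.

E_8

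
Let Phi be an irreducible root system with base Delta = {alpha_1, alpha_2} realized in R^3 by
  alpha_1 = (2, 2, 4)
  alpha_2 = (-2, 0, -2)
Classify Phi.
G_2

Compute the Cartan integers a_ij = 2(alpha_i, alpha_j)/(alpha_j, alpha_j); the resulting 2x2 Cartan matrix is
[[2, -3], [-1, 2]].
The roots have two lengths (squared-length ratio 3:1); the short ones are alpha_{2}. The associated Dynkin diagram is two nodes joined by a triple edge (G_2), so the type is G_2.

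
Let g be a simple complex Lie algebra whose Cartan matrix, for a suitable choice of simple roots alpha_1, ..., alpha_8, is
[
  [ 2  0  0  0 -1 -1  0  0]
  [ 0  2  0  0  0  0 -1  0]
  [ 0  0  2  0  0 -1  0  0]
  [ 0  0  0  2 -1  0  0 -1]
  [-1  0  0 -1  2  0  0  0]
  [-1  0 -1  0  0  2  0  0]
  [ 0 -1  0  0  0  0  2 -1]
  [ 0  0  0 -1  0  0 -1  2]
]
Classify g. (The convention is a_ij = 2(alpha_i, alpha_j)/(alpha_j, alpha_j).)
The matrix has rank 8 with 2's on the diagonal. Reading the off-diagonal entries as Dynkin edges (a single edge where a_ij = a_ji = -1; a double or triple edge where a_ij * a_ji = 2 or 3), the diagram is a chain of 8 nodes with single edges (A_8). One simple-root ordering that puts it in standard form is (alpha_3, alpha_6, alpha_1, alpha_5, alpha_4, alpha_8, alpha_7, alpha_2). So the algebra is type A_8, i.e. sl(9).

A_8 (sl(9))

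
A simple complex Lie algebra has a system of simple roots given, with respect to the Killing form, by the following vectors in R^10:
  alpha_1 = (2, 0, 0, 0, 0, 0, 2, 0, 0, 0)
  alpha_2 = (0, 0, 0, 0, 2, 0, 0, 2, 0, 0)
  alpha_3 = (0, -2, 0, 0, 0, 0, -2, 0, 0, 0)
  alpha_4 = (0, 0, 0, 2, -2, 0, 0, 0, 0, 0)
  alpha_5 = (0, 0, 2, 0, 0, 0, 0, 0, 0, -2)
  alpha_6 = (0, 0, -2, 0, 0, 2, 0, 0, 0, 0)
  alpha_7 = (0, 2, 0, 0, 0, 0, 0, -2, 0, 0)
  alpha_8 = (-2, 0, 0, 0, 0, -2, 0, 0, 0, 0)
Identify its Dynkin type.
type A_8

Compute the Cartan integers a_ij = 2(alpha_i, alpha_j)/(alpha_j, alpha_j); the resulting 8x8 Cartan matrix is
[[2, 0, -1, 0, 0, 0, 0, -1], [0, 2, 0, -1, 0, 0, -1, 0], [-1, 0, 2, 0, 0, 0, -1, 0], [0, -1, 0, 2, 0, 0, 0, 0], [0, 0, 0, 0, 2, -1, 0, 0], [0, 0, 0, 0, -1, 2, 0, -1], [0, -1, -1, 0, 0, 0, 2, 0], [-1, 0, 0, 0, 0, -1, 0, 2]].
All simple roots have the same length, so the diagram is simply laced. The associated Dynkin diagram is a chain of 8 nodes with single edges (A_8), so the type is A_8 (the algebra sl(9)).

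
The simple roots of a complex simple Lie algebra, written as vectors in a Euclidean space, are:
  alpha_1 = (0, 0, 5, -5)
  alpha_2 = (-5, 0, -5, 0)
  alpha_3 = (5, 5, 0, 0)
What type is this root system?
Compute the Cartan integers a_ij = 2(alpha_i, alpha_j)/(alpha_j, alpha_j); the resulting 3x3 Cartan matrix is
[[2, -1, 0], [-1, 2, -1], [0, -1, 2]].
All simple roots have the same length, so the diagram is simply laced. The associated Dynkin diagram is a chain of 3 nodes with single edges (A_3), so the type is A_3 (the algebra sl(4)).

A_3 (sl(4))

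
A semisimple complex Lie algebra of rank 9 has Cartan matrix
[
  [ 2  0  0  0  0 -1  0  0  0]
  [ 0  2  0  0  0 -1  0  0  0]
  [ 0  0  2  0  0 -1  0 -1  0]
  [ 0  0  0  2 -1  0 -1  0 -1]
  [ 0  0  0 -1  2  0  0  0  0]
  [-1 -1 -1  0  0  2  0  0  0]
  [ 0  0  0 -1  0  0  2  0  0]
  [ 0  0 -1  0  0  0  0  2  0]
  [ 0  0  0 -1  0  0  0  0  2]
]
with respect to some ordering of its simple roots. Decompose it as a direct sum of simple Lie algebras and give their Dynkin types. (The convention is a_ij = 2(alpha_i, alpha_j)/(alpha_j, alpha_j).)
D4 ⊕ D5

The diagram associated to this matrix has two connected components: the simple roots {alpha_4, alpha_5, alpha_7, alpha_9} form a chain of 2 nodes with a fork of two nodes at one end (D_4), and {alpha_1, alpha_2, alpha_3, alpha_6, alpha_8} form a chain of 3 nodes with a fork of two nodes at one end (D_5). A semisimple Lie algebra decomposes uniquely as the direct sum of simple ideals, one per connected component of its Dynkin diagram, so g ≅ D_4 ⊕ D_5 (dimension 28 + 45 = 73).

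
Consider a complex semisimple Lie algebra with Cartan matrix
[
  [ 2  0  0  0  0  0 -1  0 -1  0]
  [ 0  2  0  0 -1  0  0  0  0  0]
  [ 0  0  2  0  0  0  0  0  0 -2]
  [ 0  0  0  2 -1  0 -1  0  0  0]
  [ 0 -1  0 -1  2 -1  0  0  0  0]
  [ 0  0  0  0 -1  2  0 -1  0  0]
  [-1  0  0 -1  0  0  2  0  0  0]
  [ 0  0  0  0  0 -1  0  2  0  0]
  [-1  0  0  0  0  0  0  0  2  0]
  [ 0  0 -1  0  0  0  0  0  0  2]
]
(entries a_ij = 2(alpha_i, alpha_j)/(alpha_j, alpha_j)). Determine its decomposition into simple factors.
The diagram associated to this matrix has two connected components: the simple roots {alpha_3, alpha_10} form a chain of 2 nodes with a double edge at one end; the terminal node there is the unique short simple root (B_2), and {alpha_1, alpha_2, alpha_4, alpha_5, alpha_6, alpha_7, alpha_8, alpha_9} form a chain of 7 nodes with one extra node attached to the third node from one end (E_8). A semisimple Lie algebra decomposes uniquely as the direct sum of simple ideals, one per connected component of its Dynkin diagram, so g ≅ B_2 ⊕ E_8 (dimension 10 + 248 = 258).

B2 + E8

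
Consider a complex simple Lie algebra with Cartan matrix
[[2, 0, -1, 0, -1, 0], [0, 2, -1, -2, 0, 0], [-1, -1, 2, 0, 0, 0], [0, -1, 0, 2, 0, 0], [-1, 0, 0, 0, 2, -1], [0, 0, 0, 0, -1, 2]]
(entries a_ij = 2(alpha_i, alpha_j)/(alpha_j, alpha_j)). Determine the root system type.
B_6

The matrix has rank 6 with 2's on the diagonal. Reading the off-diagonal entries as Dynkin edges (a single edge where a_ij = a_ji = -1; a double or triple edge where a_ij * a_ji = 2 or 3), the diagram is a chain of 6 nodes with a double edge at one end; the terminal node there is the unique short simple root (B_6). One simple-root ordering that puts it in standard form is (alpha_6, alpha_5, alpha_1, alpha_3, alpha_2, alpha_4). So the algebra is type B_6, i.e. so(13).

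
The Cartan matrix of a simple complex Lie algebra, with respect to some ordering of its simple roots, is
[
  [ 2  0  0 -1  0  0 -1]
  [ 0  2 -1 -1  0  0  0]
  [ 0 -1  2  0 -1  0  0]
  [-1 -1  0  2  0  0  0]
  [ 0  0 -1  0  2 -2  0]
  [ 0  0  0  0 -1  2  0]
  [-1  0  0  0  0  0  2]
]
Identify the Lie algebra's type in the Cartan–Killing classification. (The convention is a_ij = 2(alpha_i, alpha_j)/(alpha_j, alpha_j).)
B7

The matrix has rank 7 with 2's on the diagonal. Reading the off-diagonal entries as Dynkin edges (a single edge where a_ij = a_ji = -1; a double or triple edge where a_ij * a_ji = 2 or 3), the diagram is a chain of 7 nodes with a double edge at one end; the terminal node there is the unique short simple root (B_7). One simple-root ordering that puts it in standard form is (alpha_7, alpha_1, alpha_4, alpha_2, alpha_3, alpha_5, alpha_6). So the algebra is type B_7, i.e. so(15).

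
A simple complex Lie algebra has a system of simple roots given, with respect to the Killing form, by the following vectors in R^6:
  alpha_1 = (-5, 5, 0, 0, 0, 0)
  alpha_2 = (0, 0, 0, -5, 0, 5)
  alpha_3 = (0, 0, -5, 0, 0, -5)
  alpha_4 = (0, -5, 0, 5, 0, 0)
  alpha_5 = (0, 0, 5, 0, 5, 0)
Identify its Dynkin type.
A5

Compute the Cartan integers a_ij = 2(alpha_i, alpha_j)/(alpha_j, alpha_j); the resulting 5x5 Cartan matrix is
[[2, 0, 0, -1, 0], [0, 2, -1, -1, 0], [0, -1, 2, 0, -1], [-1, -1, 0, 2, 0], [0, 0, -1, 0, 2]].
All simple roots have the same length, so the diagram is simply laced. The associated Dynkin diagram is a chain of 5 nodes with single edges (A_5), so the type is A_5 (the algebra sl(6)).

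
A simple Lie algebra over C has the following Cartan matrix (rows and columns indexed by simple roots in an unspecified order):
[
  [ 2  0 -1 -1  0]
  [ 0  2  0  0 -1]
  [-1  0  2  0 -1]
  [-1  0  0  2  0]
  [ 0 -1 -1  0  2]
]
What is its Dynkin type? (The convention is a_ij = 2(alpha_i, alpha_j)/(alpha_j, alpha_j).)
The matrix has rank 5 with 2's on the diagonal. Reading the off-diagonal entries as Dynkin edges (a single edge where a_ij = a_ji = -1; a double or triple edge where a_ij * a_ji = 2 or 3), the diagram is a chain of 5 nodes with single edges (A_5). One simple-root ordering that puts it in standard form is (alpha_2, alpha_5, alpha_3, alpha_1, alpha_4). So the algebra is type A_5, i.e. sl(6).

A_5 (sl(6))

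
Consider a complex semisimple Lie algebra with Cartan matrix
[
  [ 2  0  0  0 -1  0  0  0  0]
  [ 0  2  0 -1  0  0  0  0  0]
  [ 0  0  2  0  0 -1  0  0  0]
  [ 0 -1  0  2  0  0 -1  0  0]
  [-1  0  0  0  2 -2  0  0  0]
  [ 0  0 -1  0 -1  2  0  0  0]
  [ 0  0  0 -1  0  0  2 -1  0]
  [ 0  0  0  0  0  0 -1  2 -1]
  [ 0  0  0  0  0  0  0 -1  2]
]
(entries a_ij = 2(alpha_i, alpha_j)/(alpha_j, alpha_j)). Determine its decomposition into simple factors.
A_5 (sl(6)) + F_4

The diagram associated to this matrix has two connected components: the simple roots {alpha_2, alpha_4, alpha_7, alpha_8, alpha_9} form a chain of 5 nodes with single edges (A_5), and {alpha_1, alpha_3, alpha_5, alpha_6} form a chain of 4 nodes with a double edge between the middle two (F_4). A semisimple Lie algebra decomposes uniquely as the direct sum of simple ideals, one per connected component of its Dynkin diagram, so g ≅ A_5 ⊕ F_4 (dimension 35 + 52 = 87).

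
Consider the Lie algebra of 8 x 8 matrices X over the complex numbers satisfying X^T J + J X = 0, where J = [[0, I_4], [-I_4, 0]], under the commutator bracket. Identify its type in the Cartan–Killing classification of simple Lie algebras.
C4

This is sp(8), which has dimension 8(8+1)/2 = 36 and rank 8/2 = 4. In the classification of classical Lie algebras, the symplectic algebra sp(2n) has type C_n; here n = 4, so the Dynkin diagram is a chain of 4 nodes with a double edge at one end; the terminal node there is the unique long simple root (C_4). Hence the type is C_4.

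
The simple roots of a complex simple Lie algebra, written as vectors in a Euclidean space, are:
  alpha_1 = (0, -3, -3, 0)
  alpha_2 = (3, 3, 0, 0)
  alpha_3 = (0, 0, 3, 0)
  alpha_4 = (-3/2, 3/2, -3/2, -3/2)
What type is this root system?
type F_4

Compute the Cartan integers a_ij = 2(alpha_i, alpha_j)/(alpha_j, alpha_j); the resulting 4x4 Cartan matrix is
[[2, -1, -2, 0], [-1, 2, 0, 0], [-1, 0, 2, -1], [0, 0, -1, 2]].
The roots have two lengths (squared-length ratio 2:1); the short ones are alpha_{3,4}. The associated Dynkin diagram is a chain of 4 nodes with a double edge between the middle two (F_4), so the type is F_4.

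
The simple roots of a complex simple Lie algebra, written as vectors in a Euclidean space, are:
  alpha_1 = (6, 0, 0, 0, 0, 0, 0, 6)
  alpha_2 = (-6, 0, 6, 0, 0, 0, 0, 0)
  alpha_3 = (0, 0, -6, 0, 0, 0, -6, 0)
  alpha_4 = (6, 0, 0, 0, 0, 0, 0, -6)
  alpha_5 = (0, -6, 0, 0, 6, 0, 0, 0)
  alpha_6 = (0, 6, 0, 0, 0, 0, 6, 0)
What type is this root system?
Compute the Cartan integers a_ij = 2(alpha_i, alpha_j)/(alpha_j, alpha_j); the resulting 6x6 Cartan matrix is
[[2, -1, 0, 0, 0, 0], [-1, 2, -1, -1, 0, 0], [0, -1, 2, 0, 0, -1], [0, -1, 0, 2, 0, 0], [0, 0, 0, 0, 2, -1], [0, 0, -1, 0, -1, 2]].
All simple roots have the same length, so the diagram is simply laced. The associated Dynkin diagram is a chain of 4 nodes with a fork of two nodes at one end (D_6), so the type is D_6 (the algebra so(12)).

D_6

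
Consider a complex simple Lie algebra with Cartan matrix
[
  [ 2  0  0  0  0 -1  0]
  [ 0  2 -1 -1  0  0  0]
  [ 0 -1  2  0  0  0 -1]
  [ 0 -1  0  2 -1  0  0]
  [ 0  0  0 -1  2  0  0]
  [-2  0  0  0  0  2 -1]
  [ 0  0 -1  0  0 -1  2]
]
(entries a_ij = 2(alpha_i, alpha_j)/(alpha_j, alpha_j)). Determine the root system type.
B_7

The matrix has rank 7 with 2's on the diagonal. Reading the off-diagonal entries as Dynkin edges (a single edge where a_ij = a_ji = -1; a double or triple edge where a_ij * a_ji = 2 or 3), the diagram is a chain of 7 nodes with a double edge at one end; the terminal node there is the unique short simple root (B_7). One simple-root ordering that puts it in standard form is (alpha_5, alpha_4, alpha_2, alpha_3, alpha_7, alpha_6, alpha_1). So the algebra is type B_7, i.e. so(15).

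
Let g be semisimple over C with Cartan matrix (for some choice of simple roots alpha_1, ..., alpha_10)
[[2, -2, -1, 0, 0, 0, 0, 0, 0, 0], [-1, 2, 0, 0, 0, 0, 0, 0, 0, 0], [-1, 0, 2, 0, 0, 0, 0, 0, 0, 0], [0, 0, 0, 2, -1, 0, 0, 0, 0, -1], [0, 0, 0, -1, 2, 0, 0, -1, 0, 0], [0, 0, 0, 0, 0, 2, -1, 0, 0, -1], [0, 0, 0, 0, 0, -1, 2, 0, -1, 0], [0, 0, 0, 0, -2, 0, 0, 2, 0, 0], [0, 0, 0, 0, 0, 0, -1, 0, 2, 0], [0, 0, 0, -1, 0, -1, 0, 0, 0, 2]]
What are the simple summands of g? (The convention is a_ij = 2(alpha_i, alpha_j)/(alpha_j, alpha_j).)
B_3 (so(7)) ⊕ C_7 (sp(14))

The diagram associated to this matrix has two connected components: the simple roots {alpha_1, alpha_2, alpha_3} form a chain of 3 nodes with a double edge at one end; the terminal node there is the unique short simple root (B_3), and {alpha_4, alpha_5, alpha_6, alpha_7, alpha_8, alpha_9, alpha_10} form a chain of 7 nodes with a double edge at one end; the terminal node there is the unique long simple root (C_7). A semisimple Lie algebra decomposes uniquely as the direct sum of simple ideals, one per connected component of its Dynkin diagram, so g ≅ B_3 ⊕ C_7 (dimension 21 + 105 = 126).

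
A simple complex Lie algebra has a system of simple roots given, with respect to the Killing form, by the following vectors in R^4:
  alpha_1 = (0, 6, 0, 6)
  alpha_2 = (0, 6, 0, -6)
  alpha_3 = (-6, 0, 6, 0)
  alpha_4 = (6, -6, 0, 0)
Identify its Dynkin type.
D_4

Compute the Cartan integers a_ij = 2(alpha_i, alpha_j)/(alpha_j, alpha_j); the resulting 4x4 Cartan matrix is
[[2, 0, 0, -1], [0, 2, 0, -1], [0, 0, 2, -1], [-1, -1, -1, 2]].
All simple roots have the same length, so the diagram is simply laced. The associated Dynkin diagram is a chain of 2 nodes with a fork of two nodes at one end (D_4), so the type is D_4 (the algebra so(8)).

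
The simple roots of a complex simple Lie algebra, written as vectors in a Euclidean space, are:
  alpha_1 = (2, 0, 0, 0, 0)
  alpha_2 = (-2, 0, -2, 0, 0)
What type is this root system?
Compute the Cartan integers a_ij = 2(alpha_i, alpha_j)/(alpha_j, alpha_j); the resulting 2x2 Cartan matrix is
[[2, -1], [-2, 2]].
The roots have two lengths (squared-length ratio 2:1); the short ones are alpha_{1}. The associated Dynkin diagram is a chain of 2 nodes with a double edge at one end; the terminal node there is the unique short simple root (B_2), so the type is B_2 (the algebra so(5)).

B_2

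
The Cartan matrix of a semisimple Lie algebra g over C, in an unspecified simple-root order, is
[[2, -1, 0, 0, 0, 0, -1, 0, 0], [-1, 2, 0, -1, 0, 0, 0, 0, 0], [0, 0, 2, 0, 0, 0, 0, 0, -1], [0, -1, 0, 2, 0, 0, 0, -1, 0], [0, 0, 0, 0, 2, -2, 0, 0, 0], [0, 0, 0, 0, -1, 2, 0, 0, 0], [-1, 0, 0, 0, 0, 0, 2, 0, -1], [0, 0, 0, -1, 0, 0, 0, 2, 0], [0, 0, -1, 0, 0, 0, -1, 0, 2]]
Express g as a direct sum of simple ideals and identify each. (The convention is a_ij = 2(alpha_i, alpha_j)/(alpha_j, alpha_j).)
The diagram associated to this matrix has two connected components: the simple roots {alpha_1, alpha_2, alpha_3, alpha_4, alpha_7, alpha_8, alpha_9} form a chain of 7 nodes with single edges (A_7), and {alpha_5, alpha_6} form a chain of 2 nodes with a double edge at one end; the terminal node there is the unique short simple root (B_2). A semisimple Lie algebra decomposes uniquely as the direct sum of simple ideals, one per connected component of its Dynkin diagram, so g ≅ A_7 ⊕ B_2 (dimension 63 + 10 = 73).

A_7 (sl(8)) ⊕ B_2 (so(5))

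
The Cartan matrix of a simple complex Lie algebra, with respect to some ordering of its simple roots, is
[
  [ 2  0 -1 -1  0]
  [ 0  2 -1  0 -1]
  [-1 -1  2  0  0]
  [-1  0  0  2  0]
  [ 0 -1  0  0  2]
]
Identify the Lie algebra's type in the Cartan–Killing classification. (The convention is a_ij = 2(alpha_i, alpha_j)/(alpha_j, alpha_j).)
type A_5

The matrix has rank 5 with 2's on the diagonal. Reading the off-diagonal entries as Dynkin edges (a single edge where a_ij = a_ji = -1; a double or triple edge where a_ij * a_ji = 2 or 3), the diagram is a chain of 5 nodes with single edges (A_5). One simple-root ordering that puts it in standard form is (alpha_5, alpha_2, alpha_3, alpha_1, alpha_4). So the algebra is type A_5, i.e. sl(6).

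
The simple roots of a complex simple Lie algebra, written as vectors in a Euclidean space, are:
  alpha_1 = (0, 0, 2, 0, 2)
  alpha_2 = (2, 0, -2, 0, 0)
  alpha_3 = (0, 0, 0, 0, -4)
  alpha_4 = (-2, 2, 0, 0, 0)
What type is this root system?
Compute the Cartan integers a_ij = 2(alpha_i, alpha_j)/(alpha_j, alpha_j); the resulting 4x4 Cartan matrix is
[[2, -1, -1, 0], [-1, 2, 0, -1], [-2, 0, 2, 0], [0, -1, 0, 2]].
The roots have two lengths (squared-length ratio 2:1); the short ones are alpha_{1,2,4}. The associated Dynkin diagram is a chain of 4 nodes with a double edge at one end; the terminal node there is the unique long simple root (C_4), so the type is C_4 (the algebra sp(8)).

C_4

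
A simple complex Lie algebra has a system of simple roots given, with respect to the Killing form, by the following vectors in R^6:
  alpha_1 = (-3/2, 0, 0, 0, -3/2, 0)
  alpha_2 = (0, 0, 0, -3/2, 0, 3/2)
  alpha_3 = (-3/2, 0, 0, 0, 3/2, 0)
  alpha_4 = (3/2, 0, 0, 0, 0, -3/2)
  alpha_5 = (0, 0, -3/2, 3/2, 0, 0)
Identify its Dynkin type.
Compute the Cartan integers a_ij = 2(alpha_i, alpha_j)/(alpha_j, alpha_j); the resulting 5x5 Cartan matrix is
[[2, 0, 0, -1, 0], [0, 2, 0, -1, -1], [0, 0, 2, -1, 0], [-1, -1, -1, 2, 0], [0, -1, 0, 0, 2]].
All simple roots have the same length, so the diagram is simply laced. The associated Dynkin diagram is a chain of 3 nodes with a fork of two nodes at one end (D_5), so the type is D_5 (the algebra so(10)).

D_5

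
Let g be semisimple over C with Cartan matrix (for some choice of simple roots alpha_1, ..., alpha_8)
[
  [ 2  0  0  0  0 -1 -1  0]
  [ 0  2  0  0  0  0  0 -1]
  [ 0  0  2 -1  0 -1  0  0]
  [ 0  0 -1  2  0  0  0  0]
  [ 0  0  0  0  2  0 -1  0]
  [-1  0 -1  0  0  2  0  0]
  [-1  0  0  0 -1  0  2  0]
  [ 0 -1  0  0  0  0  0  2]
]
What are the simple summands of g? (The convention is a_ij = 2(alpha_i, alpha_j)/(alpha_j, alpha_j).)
The diagram associated to this matrix has two connected components: the simple roots {alpha_2, alpha_8} form a chain of 2 nodes with single edges (A_2), and {alpha_1, alpha_3, alpha_4, alpha_5, alpha_6, alpha_7} form a chain of 6 nodes with single edges (A_6). A semisimple Lie algebra decomposes uniquely as the direct sum of simple ideals, one per connected component of its Dynkin diagram, so g ≅ A_2 ⊕ A_6 (dimension 8 + 48 = 56).

A2 + A6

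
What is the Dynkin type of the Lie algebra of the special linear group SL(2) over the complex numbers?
This is sl(2), which has dimension 2^2 - 1 = 3 and rank 2 - 1 = 1 (a Cartan subalgebra is the diagonal traceless matrices). In the classification of classical Lie algebras, the special linear algebra sl(n+1) has type A_n; here n = 1, so the Dynkin diagram is a chain of 1 nodes with single edges (A_1). Hence the type is A_1.

A_1 (sl(2))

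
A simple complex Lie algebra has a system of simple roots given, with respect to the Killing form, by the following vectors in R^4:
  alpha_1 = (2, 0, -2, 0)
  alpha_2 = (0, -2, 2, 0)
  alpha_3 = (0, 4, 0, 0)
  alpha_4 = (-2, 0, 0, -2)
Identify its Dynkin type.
Compute the Cartan integers a_ij = 2(alpha_i, alpha_j)/(alpha_j, alpha_j); the resulting 4x4 Cartan matrix is
[[2, -1, 0, -1], [-1, 2, -1, 0], [0, -2, 2, 0], [-1, 0, 0, 2]].
The roots have two lengths (squared-length ratio 2:1); the short ones are alpha_{1,2,4}. The associated Dynkin diagram is a chain of 4 nodes with a double edge at one end; the terminal node there is the unique long simple root (C_4), so the type is C_4 (the algebra sp(8)).

C4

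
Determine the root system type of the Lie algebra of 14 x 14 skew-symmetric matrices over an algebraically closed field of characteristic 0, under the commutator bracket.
This is so(14) with 14 even, which has dimension 14(14-1)/2 = 91 and rank 14/2 = 7. In the classification of classical Lie algebras, the orthogonal algebra so(2n) in an even number of variables has type D_n; here n = 7, so the Dynkin diagram is a chain of 5 nodes with a fork of two nodes at one end (D_7). Hence the type is D_7.

D7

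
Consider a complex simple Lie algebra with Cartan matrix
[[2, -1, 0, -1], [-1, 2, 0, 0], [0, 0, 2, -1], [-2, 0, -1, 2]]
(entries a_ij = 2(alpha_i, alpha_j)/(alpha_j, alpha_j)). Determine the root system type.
The matrix has rank 4 with 2's on the diagonal. Reading the off-diagonal entries as Dynkin edges (a single edge where a_ij = a_ji = -1; a double or triple edge where a_ij * a_ji = 2 or 3), the diagram is a chain of 4 nodes with a double edge between the middle two (F_4). One simple-root ordering that puts it in standard form is (alpha_3, alpha_4, alpha_1, alpha_2). So the algebra is type F_4.

F4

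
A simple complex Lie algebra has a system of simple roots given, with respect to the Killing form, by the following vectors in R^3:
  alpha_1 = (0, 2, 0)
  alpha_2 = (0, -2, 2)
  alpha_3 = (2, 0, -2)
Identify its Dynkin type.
type B_3

Compute the Cartan integers a_ij = 2(alpha_i, alpha_j)/(alpha_j, alpha_j); the resulting 3x3 Cartan matrix is
[[2, -1, 0], [-2, 2, -1], [0, -1, 2]].
The roots have two lengths (squared-length ratio 2:1); the short ones are alpha_{1}. The associated Dynkin diagram is a chain of 3 nodes with a double edge at one end; the terminal node there is the unique short simple root (B_3), so the type is B_3 (the algebra so(7)).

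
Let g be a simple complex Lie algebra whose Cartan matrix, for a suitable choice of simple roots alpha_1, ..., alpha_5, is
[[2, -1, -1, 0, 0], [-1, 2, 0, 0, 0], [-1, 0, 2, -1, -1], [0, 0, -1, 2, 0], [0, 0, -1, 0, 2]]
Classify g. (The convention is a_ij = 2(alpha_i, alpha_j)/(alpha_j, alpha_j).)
D_5 (so(10))

The matrix has rank 5 with 2's on the diagonal. Reading the off-diagonal entries as Dynkin edges (a single edge where a_ij = a_ji = -1; a double or triple edge where a_ij * a_ji = 2 or 3), the diagram is a chain of 3 nodes with a fork of two nodes at one end (D_5). One simple-root ordering that puts it in standard form is (alpha_2, alpha_1, alpha_3, alpha_4, alpha_5). So the algebra is type D_5, i.e. so(10).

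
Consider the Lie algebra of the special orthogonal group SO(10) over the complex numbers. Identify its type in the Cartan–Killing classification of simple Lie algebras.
D_5

This is so(10) with 10 even, which has dimension 10(10-1)/2 = 45 and rank 10/2 = 5. In the classification of classical Lie algebras, the orthogonal algebra so(2n) in an even number of variables has type D_n; here n = 5, so the Dynkin diagram is a chain of 3 nodes with a fork of two nodes at one end (D_5). Hence the type is D_5.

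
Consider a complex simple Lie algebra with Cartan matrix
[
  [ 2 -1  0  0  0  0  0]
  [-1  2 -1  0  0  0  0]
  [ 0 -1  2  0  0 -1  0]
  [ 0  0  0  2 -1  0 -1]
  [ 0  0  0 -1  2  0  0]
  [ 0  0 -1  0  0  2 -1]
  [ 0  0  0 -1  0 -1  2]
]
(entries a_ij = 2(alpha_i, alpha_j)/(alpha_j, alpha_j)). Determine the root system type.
The matrix has rank 7 with 2's on the diagonal. Reading the off-diagonal entries as Dynkin edges (a single edge where a_ij = a_ji = -1; a double or triple edge where a_ij * a_ji = 2 or 3), the diagram is a chain of 7 nodes with single edges (A_7). One simple-root ordering that puts it in standard form is (alpha_5, alpha_4, alpha_7, alpha_6, alpha_3, alpha_2, alpha_1). So the algebra is type A_7, i.e. sl(8).

type A_7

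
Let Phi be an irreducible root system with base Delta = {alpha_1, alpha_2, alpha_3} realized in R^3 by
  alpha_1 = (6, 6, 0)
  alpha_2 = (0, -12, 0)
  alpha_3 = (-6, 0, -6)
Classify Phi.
Compute the Cartan integers a_ij = 2(alpha_i, alpha_j)/(alpha_j, alpha_j); the resulting 3x3 Cartan matrix is
[[2, -1, -1], [-2, 2, 0], [-1, 0, 2]].
The roots have two lengths (squared-length ratio 2:1); the short ones are alpha_{1,3}. The associated Dynkin diagram is a chain of 3 nodes with a double edge at one end; the terminal node there is the unique long simple root (C_3), so the type is C_3 (the algebra sp(6)).

C_3 (sp(6))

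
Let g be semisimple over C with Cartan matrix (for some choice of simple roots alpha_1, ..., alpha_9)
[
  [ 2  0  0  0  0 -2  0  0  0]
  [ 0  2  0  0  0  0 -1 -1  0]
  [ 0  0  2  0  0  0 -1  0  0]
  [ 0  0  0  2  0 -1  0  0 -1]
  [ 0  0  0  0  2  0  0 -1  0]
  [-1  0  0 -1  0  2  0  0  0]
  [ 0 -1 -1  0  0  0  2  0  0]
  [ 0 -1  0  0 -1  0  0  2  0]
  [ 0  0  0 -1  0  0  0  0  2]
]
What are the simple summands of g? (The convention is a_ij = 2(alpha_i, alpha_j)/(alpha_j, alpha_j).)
type A_5 + type C_4

The diagram associated to this matrix has two connected components: the simple roots {alpha_2, alpha_3, alpha_5, alpha_7, alpha_8} form a chain of 5 nodes with single edges (A_5), and {alpha_1, alpha_4, alpha_6, alpha_9} form a chain of 4 nodes with a double edge at one end; the terminal node there is the unique long simple root (C_4). A semisimple Lie algebra decomposes uniquely as the direct sum of simple ideals, one per connected component of its Dynkin diagram, so g ≅ A_5 ⊕ C_4 (dimension 35 + 36 = 71).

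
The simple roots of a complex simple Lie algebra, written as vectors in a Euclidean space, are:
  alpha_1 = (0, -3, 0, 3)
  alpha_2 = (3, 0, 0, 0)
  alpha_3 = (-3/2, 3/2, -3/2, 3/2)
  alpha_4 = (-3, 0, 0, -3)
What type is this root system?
F4

Compute the Cartan integers a_ij = 2(alpha_i, alpha_j)/(alpha_j, alpha_j); the resulting 4x4 Cartan matrix is
[[2, 0, 0, -1], [0, 2, -1, -1], [0, -1, 2, 0], [-1, -2, 0, 2]].
The roots have two lengths (squared-length ratio 2:1); the short ones are alpha_{2,3}. The associated Dynkin diagram is a chain of 4 nodes with a double edge between the middle two (F_4), so the type is F_4.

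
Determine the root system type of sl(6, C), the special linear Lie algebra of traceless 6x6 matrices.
This is sl(6), which has dimension 6^2 - 1 = 35 and rank 6 - 1 = 5 (a Cartan subalgebra is the diagonal traceless matrices). In the classification of classical Lie algebras, the special linear algebra sl(n+1) has type A_n; here n = 5, so the Dynkin diagram is a chain of 5 nodes with single edges (A_5). Hence the type is A_5.

A5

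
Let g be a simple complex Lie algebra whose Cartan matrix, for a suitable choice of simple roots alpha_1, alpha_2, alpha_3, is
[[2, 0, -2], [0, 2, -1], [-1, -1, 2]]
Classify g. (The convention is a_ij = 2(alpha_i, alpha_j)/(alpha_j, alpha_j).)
C_3

The matrix has rank 3 with 2's on the diagonal. Reading the off-diagonal entries as Dynkin edges (a single edge where a_ij = a_ji = -1; a double or triple edge where a_ij * a_ji = 2 or 3), the diagram is a chain of 3 nodes with a double edge at one end; the terminal node there is the unique long simple root (C_3). One simple-root ordering that puts it in standard form is (alpha_2, alpha_3, alpha_1). So the algebra is type C_3, i.e. sp(6).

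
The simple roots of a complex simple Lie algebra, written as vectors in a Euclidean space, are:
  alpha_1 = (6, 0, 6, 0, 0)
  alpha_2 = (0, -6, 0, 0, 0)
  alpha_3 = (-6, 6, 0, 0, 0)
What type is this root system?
B_3 (so(7))

Compute the Cartan integers a_ij = 2(alpha_i, alpha_j)/(alpha_j, alpha_j); the resulting 3x3 Cartan matrix is
[[2, 0, -1], [0, 2, -1], [-1, -2, 2]].
The roots have two lengths (squared-length ratio 2:1); the short ones are alpha_{2}. The associated Dynkin diagram is a chain of 3 nodes with a double edge at one end; the terminal node there is the unique short simple root (B_3), so the type is B_3 (the algebra so(7)).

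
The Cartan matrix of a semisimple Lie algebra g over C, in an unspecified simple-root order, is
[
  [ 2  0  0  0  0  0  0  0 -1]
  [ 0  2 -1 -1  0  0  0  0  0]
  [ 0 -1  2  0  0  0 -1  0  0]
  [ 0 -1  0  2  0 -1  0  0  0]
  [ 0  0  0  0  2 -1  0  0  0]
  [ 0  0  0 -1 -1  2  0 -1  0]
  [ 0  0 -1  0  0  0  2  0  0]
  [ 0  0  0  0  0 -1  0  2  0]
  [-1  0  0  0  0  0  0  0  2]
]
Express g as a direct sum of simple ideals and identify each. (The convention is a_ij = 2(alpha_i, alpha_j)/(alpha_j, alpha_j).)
The diagram associated to this matrix has two connected components: the simple roots {alpha_1, alpha_9} form a chain of 2 nodes with single edges (A_2), and {alpha_2, alpha_3, alpha_4, alpha_5, alpha_6, alpha_7, alpha_8} form a chain of 5 nodes with a fork of two nodes at one end (D_7). A semisimple Lie algebra decomposes uniquely as the direct sum of simple ideals, one per connected component of its Dynkin diagram, so g ≅ A_2 ⊕ D_7 (dimension 8 + 91 = 99).

A_2 ⊕ D_7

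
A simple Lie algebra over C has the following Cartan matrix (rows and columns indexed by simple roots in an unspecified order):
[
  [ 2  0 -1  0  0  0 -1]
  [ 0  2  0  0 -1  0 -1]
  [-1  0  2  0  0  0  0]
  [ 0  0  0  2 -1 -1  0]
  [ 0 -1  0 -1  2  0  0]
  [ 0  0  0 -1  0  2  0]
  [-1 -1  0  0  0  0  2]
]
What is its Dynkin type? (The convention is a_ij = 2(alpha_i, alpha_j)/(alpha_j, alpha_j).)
A_7

The matrix has rank 7 with 2's on the diagonal. Reading the off-diagonal entries as Dynkin edges (a single edge where a_ij = a_ji = -1; a double or triple edge where a_ij * a_ji = 2 or 3), the diagram is a chain of 7 nodes with single edges (A_7). One simple-root ordering that puts it in standard form is (alpha_6, alpha_4, alpha_5, alpha_2, alpha_7, alpha_1, alpha_3). So the algebra is type A_7, i.e. sl(8).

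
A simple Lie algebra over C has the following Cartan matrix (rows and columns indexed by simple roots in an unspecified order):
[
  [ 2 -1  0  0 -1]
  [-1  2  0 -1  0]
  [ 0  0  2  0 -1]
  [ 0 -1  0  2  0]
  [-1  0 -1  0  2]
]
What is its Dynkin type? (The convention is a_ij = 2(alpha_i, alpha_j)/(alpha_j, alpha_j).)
The matrix has rank 5 with 2's on the diagonal. Reading the off-diagonal entries as Dynkin edges (a single edge where a_ij = a_ji = -1; a double or triple edge where a_ij * a_ji = 2 or 3), the diagram is a chain of 5 nodes with single edges (A_5). One simple-root ordering that puts it in standard form is (alpha_3, alpha_5, alpha_1, alpha_2, alpha_4). So the algebra is type A_5, i.e. sl(6).

A_5 (sl(6))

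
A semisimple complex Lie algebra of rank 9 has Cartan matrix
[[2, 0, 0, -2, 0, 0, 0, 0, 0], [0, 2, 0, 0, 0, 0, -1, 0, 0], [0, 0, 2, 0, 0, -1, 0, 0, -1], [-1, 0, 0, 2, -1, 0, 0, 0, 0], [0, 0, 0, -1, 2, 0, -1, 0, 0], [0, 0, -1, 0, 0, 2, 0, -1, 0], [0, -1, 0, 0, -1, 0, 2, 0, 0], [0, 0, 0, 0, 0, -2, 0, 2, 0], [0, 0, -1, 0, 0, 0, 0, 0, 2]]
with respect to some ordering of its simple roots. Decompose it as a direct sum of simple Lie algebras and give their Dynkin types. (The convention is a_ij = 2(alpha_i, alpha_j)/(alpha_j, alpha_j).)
The diagram associated to this matrix has two connected components: the simple roots {alpha_3, alpha_6, alpha_8, alpha_9} form a chain of 4 nodes with a double edge at one end; the terminal node there is the unique long simple root (C_4), and {alpha_1, alpha_2, alpha_4, alpha_5, alpha_7} form a chain of 5 nodes with a double edge at one end; the terminal node there is the unique long simple root (C_5). A semisimple Lie algebra decomposes uniquely as the direct sum of simple ideals, one per connected component of its Dynkin diagram, so g ≅ C_4 ⊕ C_5 (dimension 36 + 55 = 91).

C_4 (sp(8)) + C_5 (sp(10))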